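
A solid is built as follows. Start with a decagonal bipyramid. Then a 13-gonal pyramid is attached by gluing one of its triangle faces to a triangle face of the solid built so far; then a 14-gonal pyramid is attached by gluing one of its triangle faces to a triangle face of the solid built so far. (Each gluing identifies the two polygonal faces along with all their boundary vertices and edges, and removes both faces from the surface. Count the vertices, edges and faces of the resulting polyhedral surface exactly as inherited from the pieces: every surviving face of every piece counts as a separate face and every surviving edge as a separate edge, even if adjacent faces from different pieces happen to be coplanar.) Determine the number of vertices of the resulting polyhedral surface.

35

A decagonal bipyramid: V=12, E=30, F=20.
Attach a 13-gonal pyramid (V=14, E=26, F=14) along a 3-gon: merge 3 vertices and 3 edges, delete both glued faces → V=23, E=53, F=32.
Attach a 14-gonal pyramid (V=15, E=28, F=15) along a 3-gon: merge 3 vertices and 3 edges, delete both glued faces → V=35, E=78, F=45.
Check: V − E + F = 35 − 78 + 45 = 2.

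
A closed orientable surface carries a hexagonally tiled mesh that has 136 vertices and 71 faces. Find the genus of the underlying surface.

4

Every face is a hexagon, so 2E = 6·71 = 426, giving E = 213.
χ = V − E + F = 136 − 213 + 71 = -6.
For a closed orientable surface χ = 2 − 2g, so g = (2 − (-6))/2 = 4.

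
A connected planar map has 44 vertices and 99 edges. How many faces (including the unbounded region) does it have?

57

Euler's formula for a connected plane graph: V − E + F = 2, so F = 2 − 44 + 99 = 57.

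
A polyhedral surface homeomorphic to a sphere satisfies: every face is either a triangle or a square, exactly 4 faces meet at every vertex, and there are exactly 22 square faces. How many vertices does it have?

Let x be the number of triangles; then F = 22 + x.
Edge–face incidences: 2E = 4·22 + 3·x = 88 + 3x.
Every vertex has degree 4, so 4V = 2E.
Euler: V − E + F = 2 ⇒ (2E)/4 − E + (22 + x) = 2.
Multiply by 8: 2·(2E) − 4·(2E) + 8·(22 + x) = 16, i.e. 176 + 8x − 2·(88 + 3x) = 16.
Collecting terms: 2x = 16, so x = 8.
Then 2E = 88 + 3·8 = 112, so E = 56, V = 2E/4 = 28, F = 22 + 8 = 30.

28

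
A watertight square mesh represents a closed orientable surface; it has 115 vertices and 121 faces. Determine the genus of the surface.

Every face is a square, so 2E = 4·121 = 484, giving E = 242.
χ = V − E + F = 115 − 242 + 121 = -6.
For a closed orientable surface χ = 2 − 2g, so g = (2 − (-6))/2 = 4.

4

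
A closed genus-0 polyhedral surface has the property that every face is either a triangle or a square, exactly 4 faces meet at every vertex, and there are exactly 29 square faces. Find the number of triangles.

8

Let x be the number of triangles; then F = 29 + x.
Edge–face incidences: 2E = 4·29 + 3·x = 116 + 3x.
Every vertex has degree 4, so 4V = 2E.
Euler: V − E + F = 2 ⇒ (2E)/4 − E + (29 + x) = 2.
Multiply by 8: 2·(2E) − 4·(2E) + 8·(29 + x) = 16, i.e. 232 + 8x − 2·(116 + 3x) = 16.
Collecting terms: 2x = 16, so x = 8.
Then 2E = 116 + 3·8 = 140, so E = 70, V = 2E/4 = 35, F = 29 + 8 = 37.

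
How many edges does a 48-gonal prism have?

A prism on an n-gon has two n-gon bases and n rectangular sides: V = 2·48 = 96, E = 3·48 = 144, F = 48 + 2 = 50.

144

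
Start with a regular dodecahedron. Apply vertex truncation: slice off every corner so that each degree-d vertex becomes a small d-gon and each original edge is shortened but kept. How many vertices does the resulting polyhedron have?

60

The base solid has V = 20, E = 30, F = 12.
Truncation replaces each original edge-end by a new vertex, so V′ = 2E = 60.
Each original edge survives, and each old vertex of degree d contributes d new edges; summing degrees gives Σd = 2E, so E′ = E + 2E = 3E = 90.
Each original face survives and each original vertex becomes one new face: F′ = F + V = 32.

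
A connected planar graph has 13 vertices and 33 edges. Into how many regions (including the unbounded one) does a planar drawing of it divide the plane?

22

Euler's formula for a connected plane graph: V − E + F = 2, so F = 2 − 13 + 33 = 22.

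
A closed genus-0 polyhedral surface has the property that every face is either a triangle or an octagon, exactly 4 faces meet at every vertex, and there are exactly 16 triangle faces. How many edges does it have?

Let x be the number of octagons; then F = 16 + x.
Edge–face incidences: 2E = 3·16 + 8·x = 48 + 8x.
Every vertex has degree 4, so 4V = 2E.
Euler: V − E + F = 2 ⇒ (2E)/4 − E + (16 + x) = 2.
Multiply by 8: 2·(2E) − 4·(2E) + 8·(16 + x) = 16, i.e. 128 + 8x − 2·(48 + 8x) = 16.
Collecting terms: −8x + 32 = 16, so −8x = −16, so x = 2.
Then 2E = 48 + 8·2 = 64, so E = 32, V = 2E/4 = 16, F = 16 + 2 = 18.

32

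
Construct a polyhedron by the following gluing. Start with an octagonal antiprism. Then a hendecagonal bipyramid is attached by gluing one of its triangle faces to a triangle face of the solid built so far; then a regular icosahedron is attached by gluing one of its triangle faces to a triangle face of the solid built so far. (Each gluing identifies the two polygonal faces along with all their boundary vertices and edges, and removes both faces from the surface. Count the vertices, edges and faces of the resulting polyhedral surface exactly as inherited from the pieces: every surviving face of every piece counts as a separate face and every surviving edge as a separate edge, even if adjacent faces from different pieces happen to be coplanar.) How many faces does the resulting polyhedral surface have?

56

An octagonal antiprism: V=16, E=32, F=18.
Attach a hendecagonal bipyramid (V=13, E=33, F=22) along a 3-gon: merge 3 vertices and 3 edges, delete both glued faces → V=26, E=62, F=38.
Attach a regular icosahedron (V=12, E=30, F=20) along a 3-gon: merge 3 vertices and 3 edges, delete both glued faces → V=35, E=89, F=56.
Check: V − E + F = 35 − 89 + 56 = 2.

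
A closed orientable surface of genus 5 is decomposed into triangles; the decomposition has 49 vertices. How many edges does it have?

171

χ = 2 − 2·5 = -8, and every face is a triangle so 3F = 2E.
V − E + F = -8 with E = 3F/2 gives 49 − (3/2 − 1)·F = -8, so F = 114 and E = 171.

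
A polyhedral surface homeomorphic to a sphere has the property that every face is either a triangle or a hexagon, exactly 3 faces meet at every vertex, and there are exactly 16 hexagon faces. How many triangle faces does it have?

4

Let x be the number of triangles; then F = 16 + x.
Edge–face incidences: 2E = 6·16 + 3·x = 96 + 3x.
Every vertex has degree 3, so 3V = 2E.
Euler: V − E + F = 2 ⇒ (2E)/3 − E + (16 + x) = 2.
Multiply by 6: 2·(2E) − 3·(2E) + 6·(16 + x) = 12, i.e. 96 + 6x − (96 + 3x) = 12.
Collecting terms: 3x = 12, so x = 4.
Then 2E = 96 + 3·4 = 108, so E = 54, V = 2E/3 = 36, F = 16 + 4 = 20.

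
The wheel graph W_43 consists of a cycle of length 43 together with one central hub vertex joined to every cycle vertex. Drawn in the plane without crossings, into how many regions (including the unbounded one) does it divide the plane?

44

W_43 has V = 43 + 1 = 44 vertices and E = 2·43 = 86 edges.
By Euler's formula F = 2 − V + E = 2 − 44 + 86 = 44.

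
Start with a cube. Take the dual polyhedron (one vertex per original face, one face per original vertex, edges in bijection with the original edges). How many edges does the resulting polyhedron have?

The base solid has V = 8, E = 12, F = 6.
The dual swaps V and F and preserves E: V′ = F = 6, E′ = E = 12, F′ = V = 8.

12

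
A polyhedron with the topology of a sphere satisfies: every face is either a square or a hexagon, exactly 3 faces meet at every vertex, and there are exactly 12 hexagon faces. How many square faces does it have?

6

Let x be the number of squares; then F = 12 + x.
Edge–face incidences: 2E = 6·12 + 4·x = 72 + 4x.
Every vertex has degree 3, so 3V = 2E.
Euler: V − E + F = 2 ⇒ (2E)/3 − E + (12 + x) = 2.
Multiply by 6: 2·(2E) − 3·(2E) + 6·(12 + x) = 12, i.e. 72 + 6x − (72 + 4x) = 12.
Collecting terms: 2x = 12, so x = 6.
Then 2E = 72 + 4·6 = 96, so E = 48, V = 2E/3 = 32, F = 12 + 6 = 18.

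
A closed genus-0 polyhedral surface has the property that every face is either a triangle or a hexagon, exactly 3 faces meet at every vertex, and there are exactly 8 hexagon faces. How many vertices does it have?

20

Let x be the number of triangles; then F = 8 + x.
Edge–face incidences: 2E = 6·8 + 3·x = 48 + 3x.
Every vertex has degree 3, so 3V = 2E.
Euler: V − E + F = 2 ⇒ (2E)/3 − E + (8 + x) = 2.
Multiply by 6: 2·(2E) − 3·(2E) + 6·(8 + x) = 12, i.e. 48 + 6x − (48 + 3x) = 12.
Collecting terms: 3x = 12, so x = 4.
Then 2E = 48 + 3·4 = 60, so E = 30, V = 2E/3 = 20, F = 8 + 4 = 12.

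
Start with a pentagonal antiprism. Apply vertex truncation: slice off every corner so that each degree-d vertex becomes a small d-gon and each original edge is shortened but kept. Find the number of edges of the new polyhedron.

60

The base solid has V = 10, E = 20, F = 12.
Truncation replaces each original edge-end by a new vertex, so V′ = 2E = 40.
Each original edge survives, and each old vertex of degree d contributes d new edges; summing degrees gives Σd = 2E, so E′ = E + 2E = 3E = 60.
Each original face survives and each original vertex becomes one new face: F′ = F + V = 22.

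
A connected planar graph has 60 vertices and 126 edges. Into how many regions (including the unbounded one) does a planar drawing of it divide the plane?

68

Euler's formula for a connected plane graph: V − E + F = 2, so F = 2 − 60 + 126 = 68.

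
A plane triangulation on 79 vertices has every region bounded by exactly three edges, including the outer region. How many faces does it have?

In a plane triangulation 3F = 2E and V − E + F = 2, so F = 2V − 4 = 2·79 − 4 = 154.

154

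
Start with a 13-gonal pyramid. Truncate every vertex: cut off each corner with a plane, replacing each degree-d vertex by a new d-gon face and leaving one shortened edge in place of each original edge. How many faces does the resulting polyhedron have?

The base solid has V = 14, E = 26, F = 14.
Truncation replaces each original edge-end by a new vertex, so V′ = 2E = 52.
Each original edge survives, and each old vertex of degree d contributes d new edges; summing degrees gives Σd = 2E, so E′ = E + 2E = 3E = 78.
Each original face survives and each original vertex becomes one new face: F′ = F + V = 28.

28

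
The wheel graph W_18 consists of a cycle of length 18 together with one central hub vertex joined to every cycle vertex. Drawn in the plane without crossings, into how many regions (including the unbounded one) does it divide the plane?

19

W_18 has V = 18 + 1 = 19 vertices and E = 2·18 = 36 edges.
By Euler's formula F = 2 − V + E = 2 − 19 + 36 = 19.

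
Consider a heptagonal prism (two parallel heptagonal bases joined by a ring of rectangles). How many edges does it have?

21

A prism on an n-gon has two n-gon bases and n rectangular sides: V = 2·7 = 14, E = 3·7 = 21, F = 7 + 2 = 9.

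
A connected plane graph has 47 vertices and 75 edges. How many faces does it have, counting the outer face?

30

Euler's formula for a connected plane graph: V − E + F = 2, so F = 2 − 47 + 75 = 30.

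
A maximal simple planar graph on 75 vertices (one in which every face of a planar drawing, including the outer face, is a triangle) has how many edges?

In a plane triangulation 3F = 2E and V − E + F = 2, so E = 3V − 6 = 3·75 − 6 = 219.

219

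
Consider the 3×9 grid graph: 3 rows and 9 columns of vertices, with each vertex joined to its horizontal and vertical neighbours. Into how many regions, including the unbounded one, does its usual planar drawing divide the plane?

The grid has V = 3·9 = 27 vertices and E = 3·8 + 9·2 = 42 edges.
F = 2 − V + E = 2 − 27 + 42 = 17.

17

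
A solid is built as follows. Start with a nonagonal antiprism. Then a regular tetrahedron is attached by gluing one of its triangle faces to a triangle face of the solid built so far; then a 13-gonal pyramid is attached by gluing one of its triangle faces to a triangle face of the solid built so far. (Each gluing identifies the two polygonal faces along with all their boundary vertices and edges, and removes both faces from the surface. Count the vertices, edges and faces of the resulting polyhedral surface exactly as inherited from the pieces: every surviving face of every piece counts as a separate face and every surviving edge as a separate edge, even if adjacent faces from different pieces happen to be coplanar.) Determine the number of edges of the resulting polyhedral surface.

62

A nonagonal antiprism: V=18, E=36, F=20.
Attach a regular tetrahedron (V=4, E=6, F=4) along a 3-gon: merge 3 vertices and 3 edges, delete both glued faces → V=19, E=39, F=22.
Attach a 13-gonal pyramid (V=14, E=26, F=14) along a 3-gon: merge 3 vertices and 3 edges, delete both glued faces → V=30, E=62, F=34.
Check: V − E + F = 30 − 62 + 34 = 2.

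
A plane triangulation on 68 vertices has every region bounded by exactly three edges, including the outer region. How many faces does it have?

132

In a plane triangulation 3F = 2E and V − E + F = 2, so F = 2V − 4 = 2·68 − 4 = 132.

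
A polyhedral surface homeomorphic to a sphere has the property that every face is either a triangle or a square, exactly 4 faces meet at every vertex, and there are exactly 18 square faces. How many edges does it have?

Let x be the number of triangles; then F = 18 + x.
Edge–face incidences: 2E = 4·18 + 3·x = 72 + 3x.
Every vertex has degree 4, so 4V = 2E.
Euler: V − E + F = 2 ⇒ (2E)/4 − E + (18 + x) = 2.
Multiply by 8: 2·(2E) − 4·(2E) + 8·(18 + x) = 16, i.e. 144 + 8x − 2·(72 + 3x) = 16.
Collecting terms: 2x = 16, so x = 8.
Then 2E = 72 + 3·8 = 96, so E = 48, V = 2E/4 = 24, F = 18 + 8 = 26.

48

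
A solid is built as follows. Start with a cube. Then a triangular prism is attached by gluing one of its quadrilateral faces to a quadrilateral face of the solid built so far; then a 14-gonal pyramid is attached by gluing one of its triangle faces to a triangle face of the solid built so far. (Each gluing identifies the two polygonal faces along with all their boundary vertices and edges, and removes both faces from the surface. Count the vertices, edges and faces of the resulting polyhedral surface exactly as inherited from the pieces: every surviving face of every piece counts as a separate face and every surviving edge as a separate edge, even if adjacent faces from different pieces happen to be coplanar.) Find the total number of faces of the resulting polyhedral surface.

A cube: V=8, E=12, F=6.
Attach a triangular prism (V=6, E=9, F=5) along a 4-gon: merge 4 vertices and 4 edges, delete both glued faces → V=10, E=17, F=9.
Attach a 14-gonal pyramid (V=15, E=28, F=15) along a 3-gon: merge 3 vertices and 3 edges, delete both glued faces → V=22, E=42, F=22.
Check: V − E + F = 22 − 42 + 22 = 2.

22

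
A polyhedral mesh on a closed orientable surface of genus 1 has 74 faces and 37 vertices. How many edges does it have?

111

For a closed orientable surface of genus 1, χ = 2 − 2·1 = 0.
E = V + F − (0) = 37 + 74 − (0) = 111.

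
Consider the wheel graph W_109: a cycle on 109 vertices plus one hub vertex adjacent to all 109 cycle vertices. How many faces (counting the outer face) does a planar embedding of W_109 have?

110

W_109 has V = 109 + 1 = 110 vertices and E = 2·109 = 218 edges.
By Euler's formula F = 2 − V + E = 2 − 110 + 218 = 110.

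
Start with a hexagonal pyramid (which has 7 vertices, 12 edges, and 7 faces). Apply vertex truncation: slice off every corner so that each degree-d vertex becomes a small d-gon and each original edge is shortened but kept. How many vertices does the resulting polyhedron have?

Truncation replaces each original edge-end by a new vertex, so V′ = 2E = 24.
Each original edge survives, and each old vertex of degree d contributes d new edges; summing degrees gives Σd = 2E, so E′ = E + 2E = 3E = 36.
Each original face survives and each original vertex becomes one new face: F′ = F + V = 14.

24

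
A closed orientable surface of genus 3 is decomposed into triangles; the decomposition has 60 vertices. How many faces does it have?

χ = 2 − 2·3 = -4, and every face is a triangle so 3F = 2E.
V − E + F = -4 with E = 3F/2 gives 60 − (3/2 − 1)·F = -4, so F = 128 and E = 192.

128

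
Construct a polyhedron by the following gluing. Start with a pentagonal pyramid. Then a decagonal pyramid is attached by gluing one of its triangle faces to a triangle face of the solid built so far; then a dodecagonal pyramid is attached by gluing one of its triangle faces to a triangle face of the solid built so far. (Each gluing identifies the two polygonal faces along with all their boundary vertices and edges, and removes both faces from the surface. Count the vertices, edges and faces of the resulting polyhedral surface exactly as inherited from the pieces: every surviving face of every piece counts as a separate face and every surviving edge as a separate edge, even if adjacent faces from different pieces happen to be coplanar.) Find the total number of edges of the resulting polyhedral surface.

48

A pentagonal pyramid: V=6, E=10, F=6.
Attach a decagonal pyramid (V=11, E=20, F=11) along a 3-gon: merge 3 vertices and 3 edges, delete both glued faces → V=14, E=27, F=15.
Attach a dodecagonal pyramid (V=13, E=24, F=13) along a 3-gon: merge 3 vertices and 3 edges, delete both glued faces → V=24, E=48, F=26.
Check: V − E + F = 24 − 48 + 26 = 2.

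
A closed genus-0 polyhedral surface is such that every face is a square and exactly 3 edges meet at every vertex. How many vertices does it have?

Each face has 4 edges and each edge borders two faces, so 2E = 4F.
Each vertex has degree 3, so 3V = 2E and hence V = 4F/3.
Euler: V − E + F = 2 ⇒ (4F/3) − (4F/2) + F = 2.
Multiply by 6: (8 − 12 + 6)F = 12, i.e. 2F = 12.
So F = 6, E = 4·6/2 = 12, V = 4·6/3 = 8.

8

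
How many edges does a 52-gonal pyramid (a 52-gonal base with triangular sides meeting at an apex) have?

104

A pyramid on an n-gon base has one n-gon and n triangles: V = 52 + 1 = 53, E = 2·52 = 104, F = 52 + 1 = 53.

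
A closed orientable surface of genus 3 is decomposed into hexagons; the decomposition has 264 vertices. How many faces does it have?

134

χ = 2 − 2·3 = -4, and every face is a hexagon so 6F = 2E.
V − E + F = -4 with E = 6F/2 gives 264 − (6/2 − 1)·F = -4, so F = 134 and E = 402.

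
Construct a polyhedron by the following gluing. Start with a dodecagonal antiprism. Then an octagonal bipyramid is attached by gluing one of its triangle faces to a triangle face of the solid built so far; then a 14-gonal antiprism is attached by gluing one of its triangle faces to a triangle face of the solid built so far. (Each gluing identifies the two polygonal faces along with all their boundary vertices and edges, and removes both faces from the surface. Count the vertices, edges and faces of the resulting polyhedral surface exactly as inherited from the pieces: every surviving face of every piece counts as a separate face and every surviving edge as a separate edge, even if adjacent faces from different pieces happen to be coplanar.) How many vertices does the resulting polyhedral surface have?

56

A dodecagonal antiprism: V=24, E=48, F=26.
Attach an octagonal bipyramid (V=10, E=24, F=16) along a 3-gon: merge 3 vertices and 3 edges, delete both glued faces → V=31, E=69, F=40.
Attach a 14-gonal antiprism (V=28, E=56, F=30) along a 3-gon: merge 3 vertices and 3 edges, delete both glued faces → V=56, E=122, F=68.
Check: V − E + F = 56 − 122 + 68 = 2.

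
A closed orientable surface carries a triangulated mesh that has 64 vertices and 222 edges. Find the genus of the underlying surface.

6

Every face is a triangle and each edge borders two faces, so 3F = 2·222, giving F = 148.
χ = V − E + F = 64 − 222 + 148 = -10.
For a closed orientable surface χ = 2 − 2g, so g = (2 − (-10))/2 = 6.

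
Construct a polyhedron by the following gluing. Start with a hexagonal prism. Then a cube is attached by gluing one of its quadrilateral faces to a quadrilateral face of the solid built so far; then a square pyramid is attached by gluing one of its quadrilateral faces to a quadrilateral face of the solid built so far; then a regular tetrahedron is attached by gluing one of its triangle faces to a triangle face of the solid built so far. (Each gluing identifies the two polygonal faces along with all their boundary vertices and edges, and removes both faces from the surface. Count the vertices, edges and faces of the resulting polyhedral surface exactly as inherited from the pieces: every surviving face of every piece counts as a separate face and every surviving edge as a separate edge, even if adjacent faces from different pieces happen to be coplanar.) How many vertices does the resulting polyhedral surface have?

18

A hexagonal prism: V=12, E=18, F=8.
Attach a cube (V=8, E=12, F=6) along a 4-gon: merge 4 vertices and 4 edges, delete both glued faces → V=16, E=26, F=12.
Attach a square pyramid (V=5, E=8, F=5) along a 4-gon: merge 4 vertices and 4 edges, delete both glued faces → V=17, E=30, F=15.
Attach a regular tetrahedron (V=4, E=6, F=4) along a 3-gon: merge 3 vertices and 3 edges, delete both glued faces → V=18, E=33, F=17.
Check: V − E + F = 18 − 33 + 17 = 2.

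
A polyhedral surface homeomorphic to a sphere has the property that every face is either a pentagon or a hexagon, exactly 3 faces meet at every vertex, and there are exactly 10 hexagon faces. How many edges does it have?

60

Let x be the number of pentagons; then F = 10 + x.
Edge–face incidences: 2E = 6·10 + 5·x = 60 + 5x.
Every vertex has degree 3, so 3V = 2E.
Euler: V − E + F = 2 ⇒ (2E)/3 − E + (10 + x) = 2.
Multiply by 6: 2·(2E) − 3·(2E) + 6·(10 + x) = 12, i.e. 60 + 6x − (60 + 5x) = 12.
Collecting terms: x = 12.
Then 2E = 60 + 5·12 = 120, so E = 60, V = 2E/3 = 40, F = 10 + 12 = 22.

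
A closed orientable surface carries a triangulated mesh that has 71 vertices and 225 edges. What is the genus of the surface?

Every face is a triangle and each edge borders two faces, so 3F = 2·225, giving F = 150.
χ = V − E + F = 71 − 225 + 150 = -4.
For a closed orientable surface χ = 2 − 2g, so g = (2 − (-4))/2 = 3.

3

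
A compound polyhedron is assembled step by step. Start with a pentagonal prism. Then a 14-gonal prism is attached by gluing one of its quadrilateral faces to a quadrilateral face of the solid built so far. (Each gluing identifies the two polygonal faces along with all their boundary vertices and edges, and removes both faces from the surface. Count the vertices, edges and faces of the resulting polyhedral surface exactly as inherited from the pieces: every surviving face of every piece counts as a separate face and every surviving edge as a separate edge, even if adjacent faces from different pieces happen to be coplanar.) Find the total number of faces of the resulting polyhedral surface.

A pentagonal prism: V=10, E=15, F=7.
Attach a 14-gonal prism (V=28, E=42, F=16) along a 4-gon: merge 4 vertices and 4 edges, delete both glued faces → V=34, E=53, F=21.
Check: V − E + F = 34 − 53 + 21 = 2.

21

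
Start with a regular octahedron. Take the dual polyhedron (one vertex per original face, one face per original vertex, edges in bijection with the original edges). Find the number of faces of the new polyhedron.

The base solid has V = 6, E = 12, F = 8.
The dual swaps V and F and preserves E: V′ = F = 8, E′ = E = 12, F′ = V = 6.

6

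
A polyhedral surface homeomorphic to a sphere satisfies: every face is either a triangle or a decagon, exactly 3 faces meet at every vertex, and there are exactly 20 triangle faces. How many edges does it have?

Let x be the number of decagons; then F = 20 + x.
Edge–face incidences: 2E = 3·20 + 10·x = 60 + 10x.
Every vertex has degree 3, so 3V = 2E.
Euler: V − E + F = 2 ⇒ (2E)/3 − E + (20 + x) = 2.
Multiply by 6: 2·(2E) − 3·(2E) + 6·(20 + x) = 12, i.e. 120 + 6x − (60 + 10x) = 12.
Collecting terms: −4x + 60 = 12, so −4x = −48, so x = 12.
Then 2E = 60 + 10·12 = 180, so E = 90, V = 2E/3 = 60, F = 20 + 12 = 32.

90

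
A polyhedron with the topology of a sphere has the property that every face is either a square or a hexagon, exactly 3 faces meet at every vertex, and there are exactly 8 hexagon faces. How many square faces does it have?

Let x be the number of squares; then F = 8 + x.
Edge–face incidences: 2E = 6·8 + 4·x = 48 + 4x.
Every vertex has degree 3, so 3V = 2E.
Euler: V − E + F = 2 ⇒ (2E)/3 − E + (8 + x) = 2.
Multiply by 6: 2·(2E) − 3·(2E) + 6·(8 + x) = 12, i.e. 48 + 6x − (48 + 4x) = 12.
Collecting terms: 2x = 12, so x = 6.
Then 2E = 48 + 4·6 = 72, so E = 36, V = 2E/3 = 24, F = 8 + 6 = 14.

6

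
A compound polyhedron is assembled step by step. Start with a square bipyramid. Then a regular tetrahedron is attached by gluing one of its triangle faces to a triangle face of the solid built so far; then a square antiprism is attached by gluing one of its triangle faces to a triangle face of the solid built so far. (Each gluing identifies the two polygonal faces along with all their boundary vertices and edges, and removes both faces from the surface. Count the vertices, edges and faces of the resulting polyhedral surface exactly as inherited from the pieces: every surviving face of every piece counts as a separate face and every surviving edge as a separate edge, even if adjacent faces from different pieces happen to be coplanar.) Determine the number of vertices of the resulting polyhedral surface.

A square bipyramid: V=6, E=12, F=8.
Attach a regular tetrahedron (V=4, E=6, F=4) along a 3-gon: merge 3 vertices and 3 edges, delete both glued faces → V=7, E=15, F=10.
Attach a square antiprism (V=8, E=16, F=10) along a 3-gon: merge 3 vertices and 3 edges, delete both glued faces → V=12, E=28, F=18.
Check: V − E + F = 12 − 28 + 18 = 2.

12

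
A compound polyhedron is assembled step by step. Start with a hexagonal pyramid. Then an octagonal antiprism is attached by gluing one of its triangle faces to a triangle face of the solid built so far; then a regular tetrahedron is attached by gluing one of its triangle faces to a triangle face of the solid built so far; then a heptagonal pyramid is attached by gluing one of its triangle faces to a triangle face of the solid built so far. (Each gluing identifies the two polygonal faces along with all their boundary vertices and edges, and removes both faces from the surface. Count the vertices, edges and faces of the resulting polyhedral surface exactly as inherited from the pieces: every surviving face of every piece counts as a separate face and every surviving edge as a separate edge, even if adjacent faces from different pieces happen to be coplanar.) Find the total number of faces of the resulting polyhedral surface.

31

A hexagonal pyramid: V=7, E=12, F=7.
Attach an octagonal antiprism (V=16, E=32, F=18) along a 3-gon: merge 3 vertices and 3 edges, delete both glued faces → V=20, E=41, F=23.
Attach a regular tetrahedron (V=4, E=6, F=4) along a 3-gon: merge 3 vertices and 3 edges, delete both glued faces → V=21, E=44, F=25.
Attach a heptagonal pyramid (V=8, E=14, F=8) along a 3-gon: merge 3 vertices and 3 edges, delete both glued faces → V=26, E=55, F=31.
Check: V − E + F = 26 − 55 + 31 = 2.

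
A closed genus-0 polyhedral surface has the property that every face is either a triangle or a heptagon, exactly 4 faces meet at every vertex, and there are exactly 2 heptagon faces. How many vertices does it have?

Let x be the number of triangles; then F = 2 + x.
Edge–face incidences: 2E = 7·2 + 3·x = 14 + 3x.
Every vertex has degree 4, so 4V = 2E.
Euler: V − E + F = 2 ⇒ (2E)/4 − E + (2 + x) = 2.
Multiply by 8: 2·(2E) − 4·(2E) + 8·(2 + x) = 16, i.e. 16 + 8x − 2·(14 + 3x) = 16.
Collecting terms: 2x − 12 = 16, so 2x = 28, so x = 14.
Then 2E = 14 + 3·14 = 56, so E = 28, V = 2E/4 = 14, F = 2 + 14 = 16.

14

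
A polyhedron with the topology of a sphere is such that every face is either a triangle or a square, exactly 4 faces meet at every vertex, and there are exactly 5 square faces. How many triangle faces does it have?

Let x be the number of triangles; then F = 5 + x.
Edge–face incidences: 2E = 4·5 + 3·x = 20 + 3x.
Every vertex has degree 4, so 4V = 2E.
Euler: V − E + F = 2 ⇒ (2E)/4 − E + (5 + x) = 2.
Multiply by 8: 2·(2E) − 4·(2E) + 8·(5 + x) = 16, i.e. 40 + 8x − 2·(20 + 3x) = 16.
Collecting terms: 2x = 16, so x = 8.
Then 2E = 20 + 3·8 = 44, so E = 22, V = 2E/4 = 11, F = 5 + 8 = 13.

8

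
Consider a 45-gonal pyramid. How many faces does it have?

A pyramid on an n-gon base has one n-gon and n triangles: V = 45 + 1 = 46, E = 2·45 = 90, F = 45 + 1 = 46.

46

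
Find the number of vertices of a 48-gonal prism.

96

A prism on an n-gon has two n-gon bases and n rectangular sides: V = 2·48 = 96, E = 3·48 = 144, F = 48 + 2 = 50.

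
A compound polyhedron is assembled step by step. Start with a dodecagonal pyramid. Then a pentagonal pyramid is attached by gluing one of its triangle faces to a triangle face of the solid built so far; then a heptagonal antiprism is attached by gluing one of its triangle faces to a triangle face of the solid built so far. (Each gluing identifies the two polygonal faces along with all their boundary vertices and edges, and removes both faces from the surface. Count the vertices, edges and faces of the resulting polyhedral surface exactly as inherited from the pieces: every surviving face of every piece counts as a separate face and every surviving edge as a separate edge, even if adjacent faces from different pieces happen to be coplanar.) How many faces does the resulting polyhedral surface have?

A dodecagonal pyramid: V=13, E=24, F=13.
Attach a pentagonal pyramid (V=6, E=10, F=6) along a 3-gon: merge 3 vertices and 3 edges, delete both glued faces → V=16, E=31, F=17.
Attach a heptagonal antiprism (V=14, E=28, F=16) along a 3-gon: merge 3 vertices and 3 edges, delete both glued faces → V=27, E=56, F=31.
Check: V − E + F = 27 − 56 + 31 = 2.

31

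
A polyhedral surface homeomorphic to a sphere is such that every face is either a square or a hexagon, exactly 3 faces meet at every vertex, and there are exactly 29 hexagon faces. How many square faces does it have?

Let x be the number of squares; then F = 29 + x.
Edge–face incidences: 2E = 6·29 + 4·x = 174 + 4x.
Every vertex has degree 3, so 3V = 2E.
Euler: V − E + F = 2 ⇒ (2E)/3 − E + (29 + x) = 2.
Multiply by 6: 2·(2E) − 3·(2E) + 6·(29 + x) = 12, i.e. 174 + 6x − (174 + 4x) = 12.
Collecting terms: 2x = 12, so x = 6.
Then 2E = 174 + 4·6 = 198, so E = 99, V = 2E/3 = 66, F = 29 + 6 = 35.

6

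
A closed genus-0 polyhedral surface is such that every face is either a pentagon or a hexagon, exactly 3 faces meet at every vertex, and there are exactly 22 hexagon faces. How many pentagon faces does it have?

12

Let x be the number of pentagons; then F = 22 + x.
Edge–face incidences: 2E = 6·22 + 5·x = 132 + 5x.
Every vertex has degree 3, so 3V = 2E.
Euler: V − E + F = 2 ⇒ (2E)/3 − E + (22 + x) = 2.
Multiply by 6: 2·(2E) − 3·(2E) + 6·(22 + x) = 12, i.e. 132 + 6x − (132 + 5x) = 12.
Collecting terms: x = 12.
Then 2E = 132 + 5·12 = 192, so E = 96, V = 2E/3 = 64, F = 22 + 12 = 34.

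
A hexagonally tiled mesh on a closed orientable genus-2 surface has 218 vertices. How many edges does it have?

χ = 2 − 2·2 = -2, and every face is a hexagon so 6F = 2E.
V − E + F = -2 with E = 6F/2 gives 218 − (6/2 − 1)·F = -2, so F = 110 and E = 330.

330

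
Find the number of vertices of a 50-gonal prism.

100

A prism on an n-gon has two n-gon bases and n rectangular sides: V = 2·50 = 100, E = 3·50 = 150, F = 50 + 2 = 52.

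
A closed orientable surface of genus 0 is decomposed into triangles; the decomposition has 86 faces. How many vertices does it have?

45

χ = 2 − 2·0 = 2, and every face is a triangle so 3F = 2E.
E = 3·86/2 = 129. Then V = 2 + E − F = 2 + 129 − 86 = 45.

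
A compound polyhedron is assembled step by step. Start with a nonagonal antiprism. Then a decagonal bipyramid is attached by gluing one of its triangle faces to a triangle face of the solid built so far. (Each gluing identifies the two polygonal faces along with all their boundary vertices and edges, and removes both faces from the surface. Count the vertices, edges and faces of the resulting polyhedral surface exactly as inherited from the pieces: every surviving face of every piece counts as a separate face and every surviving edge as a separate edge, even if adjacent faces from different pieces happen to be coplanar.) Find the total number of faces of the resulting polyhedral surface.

A nonagonal antiprism: V=18, E=36, F=20.
Attach a decagonal bipyramid (V=12, E=30, F=20) along a 3-gon: merge 3 vertices and 3 edges, delete both glued faces → V=27, E=63, F=38.
Check: V − E + F = 27 − 63 + 38 = 2.

38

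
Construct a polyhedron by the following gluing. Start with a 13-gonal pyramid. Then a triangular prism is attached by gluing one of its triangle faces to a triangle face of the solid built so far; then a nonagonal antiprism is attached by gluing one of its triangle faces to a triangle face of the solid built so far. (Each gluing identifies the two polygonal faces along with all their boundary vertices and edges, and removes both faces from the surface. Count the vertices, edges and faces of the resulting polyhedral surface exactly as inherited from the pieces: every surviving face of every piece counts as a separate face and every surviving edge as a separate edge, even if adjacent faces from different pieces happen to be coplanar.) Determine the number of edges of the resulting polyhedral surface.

65

A 13-gonal pyramid: V=14, E=26, F=14.
Attach a triangular prism (V=6, E=9, F=5) along a 3-gon: merge 3 vertices and 3 edges, delete both glued faces → V=17, E=32, F=17.
Attach a nonagonal antiprism (V=18, E=36, F=20) along a 3-gon: merge 3 vertices and 3 edges, delete both glued faces → V=32, E=65, F=35.
Check: V − E + F = 32 − 65 + 35 = 2.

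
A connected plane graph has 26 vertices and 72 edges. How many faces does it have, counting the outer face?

Euler's formula for a connected plane graph: V − E + F = 2, so F = 2 − 26 + 72 = 48.

48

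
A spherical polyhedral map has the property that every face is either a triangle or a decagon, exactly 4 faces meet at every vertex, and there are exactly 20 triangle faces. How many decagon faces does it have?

2

Let x be the number of decagons; then F = 20 + x.
Edge–face incidences: 2E = 3·20 + 10·x = 60 + 10x.
Every vertex has degree 4, so 4V = 2E.
Euler: V − E + F = 2 ⇒ (2E)/4 − E + (20 + x) = 2.
Multiply by 8: 2·(2E) − 4·(2E) + 8·(20 + x) = 16, i.e. 160 + 8x − 2·(60 + 10x) = 16.
Collecting terms: −12x + 40 = 16, so −12x = −24, so x = 2.
Then 2E = 60 + 10·2 = 80, so E = 40, V = 2E/4 = 20, F = 20 + 2 = 22.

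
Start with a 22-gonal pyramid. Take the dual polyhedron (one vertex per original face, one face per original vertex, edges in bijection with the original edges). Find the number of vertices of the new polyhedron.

23

The base solid has V = 23, E = 44, F = 23.
The dual swaps V and F and preserves E: V′ = F = 23, E′ = E = 44, F′ = V = 23.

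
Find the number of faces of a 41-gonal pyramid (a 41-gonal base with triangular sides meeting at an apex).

42

A pyramid on an n-gon base has one n-gon and n triangles: V = 41 + 1 = 42, E = 2·41 = 82, F = 41 + 1 = 42.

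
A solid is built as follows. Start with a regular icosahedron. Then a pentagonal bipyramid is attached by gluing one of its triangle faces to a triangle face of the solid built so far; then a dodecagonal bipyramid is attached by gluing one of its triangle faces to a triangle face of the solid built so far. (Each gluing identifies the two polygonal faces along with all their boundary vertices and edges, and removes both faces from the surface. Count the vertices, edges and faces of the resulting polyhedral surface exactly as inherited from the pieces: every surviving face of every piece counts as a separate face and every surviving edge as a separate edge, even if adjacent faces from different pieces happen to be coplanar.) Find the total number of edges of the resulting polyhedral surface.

A regular icosahedron: V=12, E=30, F=20.
Attach a pentagonal bipyramid (V=7, E=15, F=10) along a 3-gon: merge 3 vertices and 3 edges, delete both glued faces → V=16, E=42, F=28.
Attach a dodecagonal bipyramid (V=14, E=36, F=24) along a 3-gon: merge 3 vertices and 3 edges, delete both glued faces → V=27, E=75, F=50.
Check: V − E + F = 27 − 75 + 50 = 2.

75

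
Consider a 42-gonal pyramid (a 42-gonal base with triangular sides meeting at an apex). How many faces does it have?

43

A pyramid on an n-gon base has one n-gon and n triangles: V = 42 + 1 = 43, E = 2·42 = 84, F = 42 + 1 = 43.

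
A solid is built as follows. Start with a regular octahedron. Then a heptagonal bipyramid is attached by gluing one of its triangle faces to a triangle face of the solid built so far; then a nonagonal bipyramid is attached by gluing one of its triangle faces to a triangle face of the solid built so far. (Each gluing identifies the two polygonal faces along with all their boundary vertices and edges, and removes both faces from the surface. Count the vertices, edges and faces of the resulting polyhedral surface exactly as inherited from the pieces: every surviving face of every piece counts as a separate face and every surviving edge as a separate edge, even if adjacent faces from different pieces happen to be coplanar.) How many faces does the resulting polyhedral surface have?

A regular octahedron: V=6, E=12, F=8.
Attach a heptagonal bipyramid (V=9, E=21, F=14) along a 3-gon: merge 3 vertices and 3 edges, delete both glued faces → V=12, E=30, F=20.
Attach a nonagonal bipyramid (V=11, E=27, F=18) along a 3-gon: merge 3 vertices and 3 edges, delete both glued faces → V=20, E=54, F=36.
Check: V − E + F = 20 − 54 + 36 = 2.

36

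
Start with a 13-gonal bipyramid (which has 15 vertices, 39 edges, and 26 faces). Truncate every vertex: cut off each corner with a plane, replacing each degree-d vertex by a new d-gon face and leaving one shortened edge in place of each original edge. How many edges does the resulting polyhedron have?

Truncation replaces each original edge-end by a new vertex, so V′ = 2E = 78.
Each original edge survives, and each old vertex of degree d contributes d new edges; summing degrees gives Σd = 2E, so E′ = E + 2E = 3E = 117.
Each original face survives and each original vertex becomes one new face: F′ = F + V = 41.

117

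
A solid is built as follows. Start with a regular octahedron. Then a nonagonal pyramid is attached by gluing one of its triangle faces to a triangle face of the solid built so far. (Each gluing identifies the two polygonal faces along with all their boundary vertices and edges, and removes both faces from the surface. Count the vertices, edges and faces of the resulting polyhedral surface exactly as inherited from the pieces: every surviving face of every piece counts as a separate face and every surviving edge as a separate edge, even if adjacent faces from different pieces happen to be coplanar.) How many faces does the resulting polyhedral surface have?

16

A regular octahedron: V=6, E=12, F=8.
Attach a nonagonal pyramid (V=10, E=18, F=10) along a 3-gon: merge 3 vertices and 3 edges, delete both glued faces → V=13, E=27, F=16.
Check: V − E + F = 13 − 27 + 16 = 2.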